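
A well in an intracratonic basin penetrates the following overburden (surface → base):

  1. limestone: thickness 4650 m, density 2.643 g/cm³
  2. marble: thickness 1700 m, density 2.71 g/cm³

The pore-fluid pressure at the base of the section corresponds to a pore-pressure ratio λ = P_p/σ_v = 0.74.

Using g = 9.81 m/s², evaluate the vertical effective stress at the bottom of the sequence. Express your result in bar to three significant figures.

431 bar

Overburden (lithostatic) stress σ_v:
limestone: 2643 kg/m³ × 9.81 m/s² × 4650 m = 1.206×10^8 Pa = 120.6 MPa
marble: 2710 kg/m³ × 9.81 m/s² × 1700 m = 4.519×10^7 Pa = 45.19 MPa
Total = 120.6 + 45.19 = 165.76 MPa
Pore pressure P_p = λ·σ_v = 0.74 × 165.8 MPa = 122.7 MPa
Effective stress σ' = σ_v − P_p = 165.8 − 122.7 = 43.097 MPa = 430.97 bar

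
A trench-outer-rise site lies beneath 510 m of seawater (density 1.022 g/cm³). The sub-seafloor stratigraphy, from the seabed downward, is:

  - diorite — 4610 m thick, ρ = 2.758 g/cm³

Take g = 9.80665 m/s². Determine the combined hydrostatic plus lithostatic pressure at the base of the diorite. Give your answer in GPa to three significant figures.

0.130 GPa

seawater: 1022 kg/m³ × 9.80665 m/s² × 510 m = 5.111×10^6 Pa = 5.111×10^-3 GPa
diorite: 2758 kg/m³ × 9.80665 m/s² × 4610 m = 1.247×10^8 Pa = 0.1247 GPa
Total = 5.111×10^-3 + 0.1247 = 0.12980 GPa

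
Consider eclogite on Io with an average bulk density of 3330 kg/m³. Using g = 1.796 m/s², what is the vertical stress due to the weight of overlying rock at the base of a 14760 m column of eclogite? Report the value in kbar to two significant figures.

eclogite: 3330 kg/m³ × 1.796 m/s² × 14760 m = 8.827×10^7 Pa = 0.8827 kbar

0.88 kbar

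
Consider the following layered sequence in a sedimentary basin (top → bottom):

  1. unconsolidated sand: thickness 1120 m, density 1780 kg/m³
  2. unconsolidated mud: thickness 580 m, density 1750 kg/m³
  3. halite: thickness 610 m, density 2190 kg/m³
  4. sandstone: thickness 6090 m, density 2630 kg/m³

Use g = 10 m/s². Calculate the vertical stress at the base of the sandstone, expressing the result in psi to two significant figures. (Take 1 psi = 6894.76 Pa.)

unconsolidated sand: 1780 kg/m³ × 10 m/s² × 1120 m = 1.994×10^7 Pa = 2891 psi
unconsolidated mud: 1750 kg/m³ × 10 m/s² × 580 m = 1.015×10^7 Pa = 1472 psi
halite: 2190 kg/m³ × 10 m/s² × 610 m = 1.336×10^7 Pa = 1938 psi
sandstone: 2630 kg/m³ × 10 m/s² × 6090 m = 1.602×10^8 Pa = 23230 psi
Total = 2891 + 1472 + 1938 + 23230 = 29531 psi

30000 psi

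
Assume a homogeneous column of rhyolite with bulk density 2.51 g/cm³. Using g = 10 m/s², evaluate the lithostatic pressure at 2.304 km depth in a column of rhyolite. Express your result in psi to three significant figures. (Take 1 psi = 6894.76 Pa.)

rhyolite: 2510 kg/m³ × 10 m/s² × 2304 m = 5.783×10^7 Pa = 8388 psi

8390 psi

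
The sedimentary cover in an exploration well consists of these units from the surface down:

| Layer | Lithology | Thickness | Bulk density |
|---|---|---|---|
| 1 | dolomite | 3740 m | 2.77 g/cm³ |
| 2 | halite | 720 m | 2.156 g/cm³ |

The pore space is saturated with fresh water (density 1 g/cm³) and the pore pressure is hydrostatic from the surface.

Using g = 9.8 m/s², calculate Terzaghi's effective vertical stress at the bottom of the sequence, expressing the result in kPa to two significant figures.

73000 kPa

Overburden (lithostatic) stress σ_v:
dolomite: 2770 kg/m³ × 9.8 m/s² × 3740 m = 1.015×10^8 Pa = 101.5 MPa
halite: 2156 kg/m³ × 9.8 m/s² × 720 m = 1.521×10^7 Pa = 15.21 MPa
Total = 101.5 + 15.21 = 116.74 MPa
Pore pressure P_p = 1000 kg/m³ × 9.8 m/s² × 4460 m = 4.371×10^7 Pa = 43.71 MPa
Effective stress σ' = σ_v − P_p = 116.7 − 43.71 = 73.031 MPa = 73031 kPa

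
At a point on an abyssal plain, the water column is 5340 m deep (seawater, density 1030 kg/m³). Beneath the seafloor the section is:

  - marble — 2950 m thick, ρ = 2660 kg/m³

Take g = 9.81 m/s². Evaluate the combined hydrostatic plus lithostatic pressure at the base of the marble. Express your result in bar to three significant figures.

1310 bar

seawater: 1030 kg/m³ × 9.81 m/s² × 5340 m = 5.396×10^7 Pa = 539.6 bar
marble: 2660 kg/m³ × 9.81 m/s² × 2950 m = 7.698×10^7 Pa = 769.8 bar
Total = 539.6 + 769.8 = 1309.4 bar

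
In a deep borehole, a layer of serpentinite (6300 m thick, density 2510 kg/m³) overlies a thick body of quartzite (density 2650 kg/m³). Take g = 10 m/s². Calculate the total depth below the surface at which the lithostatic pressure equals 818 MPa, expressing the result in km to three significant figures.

Pressure at base of upper layers: 2510×10×6300 = 1.581×10^8 Pa = 158.1 MPa
Remaining pressure to be supplied by quartzite: 8.180×10^8 − 1.581×10^8 = 6.599×10^8 Pa
Additional depth in quartzite = 6.599×10^8 Pa / (2650 kg/m³ × 10 m/s²) = 24901 m
Total depth = 6300 m + 24901 m = 31201 m
= 31.201 km

31.2 km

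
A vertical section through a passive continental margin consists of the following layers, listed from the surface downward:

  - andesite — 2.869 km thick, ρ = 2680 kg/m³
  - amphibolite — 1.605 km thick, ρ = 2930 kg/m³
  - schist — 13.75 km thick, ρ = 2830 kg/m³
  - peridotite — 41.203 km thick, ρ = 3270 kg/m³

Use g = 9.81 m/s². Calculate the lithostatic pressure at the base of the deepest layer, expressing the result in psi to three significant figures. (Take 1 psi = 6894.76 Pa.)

andesite: 2680 kg/m³ × 9.81 m/s² × 2869 m = 7.543×10^7 Pa = 10940 psi
amphibolite: 2930 kg/m³ × 9.81 m/s² × 1605 m = 4.613×10^7 Pa = 6691 psi
schist: 2830 kg/m³ × 9.81 m/s² × 13750 m = 3.817×10^8 Pa = 55365 psi
peridotite: 3270 kg/m³ × 9.81 m/s² × 41203 m = 1.322×10^9 Pa = 1.917×10^5 psi
Total = 10940 + 6691 + 55365 + 1.917×10^5 = 2.6470×10^5 psi

265000 psi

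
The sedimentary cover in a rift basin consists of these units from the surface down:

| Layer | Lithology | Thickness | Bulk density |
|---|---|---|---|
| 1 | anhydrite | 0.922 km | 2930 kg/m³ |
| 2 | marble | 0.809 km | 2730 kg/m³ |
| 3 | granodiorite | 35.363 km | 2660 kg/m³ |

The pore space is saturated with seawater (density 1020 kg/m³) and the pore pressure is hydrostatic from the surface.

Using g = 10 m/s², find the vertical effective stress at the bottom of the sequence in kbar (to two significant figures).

Overburden (lithostatic) stress σ_v:
anhydrite: 2930 kg/m³ × 10 m/s² × 922 m = 2.701×10^7 Pa = 27.01 MPa
marble: 2730 kg/m³ × 10 m/s² × 809 m = 2.209×10^7 Pa = 22.09 MPa
granodiorite: 2660 kg/m³ × 10 m/s² × 35363 m = 9.407×10^8 Pa = 940.7 MPa
Total = 27.01 + 22.09 + 940.7 = 989.76 MPa
Pore pressure P_p = 1020 kg/m³ × 10 m/s² × 37094 m = 3.784×10^8 Pa = 378.4 MPa
Effective stress σ' = σ_v − P_p = 989.8 − 378.4 = 611.40 MPa = 6.1140 kbar

6.1 kbar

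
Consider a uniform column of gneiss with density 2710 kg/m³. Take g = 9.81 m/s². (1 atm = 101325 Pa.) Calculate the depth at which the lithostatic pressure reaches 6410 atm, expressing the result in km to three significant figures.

24.4 km

h = P/(ρg) = 6410 atm / (2710 kg/m³ × 9.81 m/s²) = 6.495×10^8 Pa / 26585 Pa/m = 24431 m
= 24.431 km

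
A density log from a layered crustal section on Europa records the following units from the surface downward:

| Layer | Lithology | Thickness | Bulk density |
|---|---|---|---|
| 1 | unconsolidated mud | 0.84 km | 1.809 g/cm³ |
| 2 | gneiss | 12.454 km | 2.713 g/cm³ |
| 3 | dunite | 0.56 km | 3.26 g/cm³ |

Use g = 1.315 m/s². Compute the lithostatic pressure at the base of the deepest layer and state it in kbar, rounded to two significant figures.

unconsolidated mud: 1809 kg/m³ × 1.315 m/s² × 840 m = 1.998×10^6 Pa = 0.01998 kbar
gneiss: 2713 kg/m³ × 1.315 m/s² × 12454 m = 4.443×10^7 Pa = 0.4443 kbar
dunite: 3260 kg/m³ × 1.315 m/s² × 560 m = 2.401×10^6 Pa = 0.02401 kbar
Total = 0.01998 + 0.4443 + 0.02401 = 0.48830 kbar

0.49 kbar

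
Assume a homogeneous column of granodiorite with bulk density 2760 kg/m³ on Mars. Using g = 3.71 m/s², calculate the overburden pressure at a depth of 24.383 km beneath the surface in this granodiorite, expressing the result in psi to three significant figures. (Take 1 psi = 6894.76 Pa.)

36200 psi

granodiorite: 2760 kg/m³ × 3.71 m/s² × 24383 m = 2.497×10^8 Pa = 36212 psi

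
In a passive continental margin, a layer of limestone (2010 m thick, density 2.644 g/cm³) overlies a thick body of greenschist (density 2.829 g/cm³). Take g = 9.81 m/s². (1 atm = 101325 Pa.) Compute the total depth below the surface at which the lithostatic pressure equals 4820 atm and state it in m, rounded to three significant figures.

17700 m

Pressure at base of upper layers: 2644×9.81×2010 = 5.213×10^7 Pa = 514.5 atm
Remaining pressure to be supplied by greenschist: 4.884×10^8 − 5.213×10^7 = 4.363×10^8 Pa
Additional depth in greenschist = 4.363×10^8 Pa / (2829 kg/m³ × 9.81 m/s²) = 15719 m
Total depth = 2010 m + 15719 m = 17729 m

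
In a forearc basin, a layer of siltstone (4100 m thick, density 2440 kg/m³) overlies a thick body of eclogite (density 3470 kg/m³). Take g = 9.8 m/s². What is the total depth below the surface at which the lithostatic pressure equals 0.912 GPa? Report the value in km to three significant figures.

Pressure at base of upper layers: 2440×9.8×4100 = 9.804×10^7 Pa = 0.09804 GPa
Remaining pressure to be supplied by eclogite: 9.120×10^8 − 9.804×10^7 = 8.140×10^8 Pa
Additional depth in eclogite = 8.140×10^8 Pa / (3470 kg/m³ × 9.8 m/s²) = 23936 m
Total depth = 4100 m + 23936 m = 28036 m
= 28.036 km

28.0 km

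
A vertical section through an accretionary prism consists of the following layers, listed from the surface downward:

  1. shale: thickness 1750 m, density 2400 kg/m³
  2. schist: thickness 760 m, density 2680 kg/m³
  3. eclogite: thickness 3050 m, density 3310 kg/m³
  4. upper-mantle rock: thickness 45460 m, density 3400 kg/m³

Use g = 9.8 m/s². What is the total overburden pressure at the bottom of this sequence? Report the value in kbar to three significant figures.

shale: 2400 kg/m³ × 9.8 m/s² × 1750 m = 4.116×10^7 Pa = 0.4116 kbar
schist: 2680 kg/m³ × 9.8 m/s² × 760 m = 1.996×10^7 Pa = 0.1996 kbar
eclogite: 3310 kg/m³ × 9.8 m/s² × 3050 m = 9.894×10^7 Pa = 0.9894 kbar
upper-mantle rock: 3400 kg/m³ × 9.8 m/s² × 45460 m = 1.515×10^9 Pa = 15.15 kbar
Total = 0.4116 + 0.1996 + 0.9894 + 15.15 = 16.748 kbar

16.7 kbar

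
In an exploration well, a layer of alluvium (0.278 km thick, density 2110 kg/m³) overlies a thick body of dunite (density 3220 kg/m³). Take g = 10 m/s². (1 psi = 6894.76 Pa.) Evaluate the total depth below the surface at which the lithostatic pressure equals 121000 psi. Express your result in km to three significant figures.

Pressure at base of upper layers: 2110×10×278 = 5.866×10^6 Pa = 850.8 psi
Remaining pressure to be supplied by dunite: 8.343×10^8 − 5.866×10^6 = 8.284×10^8 Pa
Additional depth in dunite = 8.284×10^8 Pa / (3220 kg/m³ × 10 m/s²) = 25727 m
Total depth = 278 m + 25727 m = 26005 m
= 26.005 km

26.0 km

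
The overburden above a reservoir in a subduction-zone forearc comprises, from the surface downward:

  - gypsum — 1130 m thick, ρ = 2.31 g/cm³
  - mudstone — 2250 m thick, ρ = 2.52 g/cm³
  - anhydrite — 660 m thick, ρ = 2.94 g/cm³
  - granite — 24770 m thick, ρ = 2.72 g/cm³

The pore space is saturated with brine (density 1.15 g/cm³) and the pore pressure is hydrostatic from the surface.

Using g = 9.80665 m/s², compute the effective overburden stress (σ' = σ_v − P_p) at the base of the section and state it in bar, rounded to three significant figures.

Overburden (lithostatic) stress σ_v:
gypsum: 2310 kg/m³ × 9.80665 m/s² × 1130 m = 2.560×10^7 Pa = 25.60 MPa
mudstone: 2520 kg/m³ × 9.80665 m/s² × 2250 m = 5.560×10^7 Pa = 55.60 MPa
anhydrite: 2940 kg/m³ × 9.80665 m/s² × 660 m = 1.903×10^7 Pa = 19.03 MPa
granite: 2720 kg/m³ × 9.80665 m/s² × 24770 m = 6.607×10^8 Pa = 660.7 MPa
Total = 25.60 + 55.60 + 19.03 + 660.7 = 760.95 MPa
Pore pressure P_p = 1150 kg/m³ × 9.80665 m/s² × 28810 m = 3.249×10^8 Pa = 324.9 MPa
Effective stress σ' = σ_v − P_p = 760.9 − 324.9 = 436.04 MPa = 4360.4 bar

4360 bar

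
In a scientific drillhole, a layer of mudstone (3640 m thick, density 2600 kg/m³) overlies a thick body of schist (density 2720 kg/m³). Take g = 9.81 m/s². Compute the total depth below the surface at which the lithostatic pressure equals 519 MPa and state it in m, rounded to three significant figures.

Pressure at base of upper layers: 2600×9.81×3640 = 9.284×10^7 Pa = 92.84 MPa
Remaining pressure to be supplied by schist: 5.190×10^8 − 9.284×10^7 = 4.262×10^8 Pa
Additional depth in schist = 4.262×10^8 Pa / (2720 kg/m³ × 9.81 m/s²) = 15971 m
Total depth = 3640 m + 15971 m = 19611 m

19600 m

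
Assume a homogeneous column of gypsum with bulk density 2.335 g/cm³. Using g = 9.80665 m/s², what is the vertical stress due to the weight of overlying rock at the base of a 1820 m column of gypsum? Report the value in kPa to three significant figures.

41700 kPa

gypsum: 2335 kg/m³ × 9.80665 m/s² × 1820 m = 4.168×10^7 Pa = 41675 kPa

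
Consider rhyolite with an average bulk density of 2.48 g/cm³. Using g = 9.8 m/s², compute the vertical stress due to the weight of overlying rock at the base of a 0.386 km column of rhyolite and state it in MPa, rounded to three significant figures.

rhyolite: 2480 kg/m³ × 9.8 m/s² × 386 m = 9.381×10^6 Pa = 9.381 MPa

9.38 MPa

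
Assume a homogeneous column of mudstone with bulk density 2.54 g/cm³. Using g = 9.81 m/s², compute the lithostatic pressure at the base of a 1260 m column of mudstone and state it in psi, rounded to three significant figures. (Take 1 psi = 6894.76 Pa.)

mudstone: 2540 kg/m³ × 9.81 m/s² × 1260 m = 3.140×10^7 Pa = 4554 psi

4550 psi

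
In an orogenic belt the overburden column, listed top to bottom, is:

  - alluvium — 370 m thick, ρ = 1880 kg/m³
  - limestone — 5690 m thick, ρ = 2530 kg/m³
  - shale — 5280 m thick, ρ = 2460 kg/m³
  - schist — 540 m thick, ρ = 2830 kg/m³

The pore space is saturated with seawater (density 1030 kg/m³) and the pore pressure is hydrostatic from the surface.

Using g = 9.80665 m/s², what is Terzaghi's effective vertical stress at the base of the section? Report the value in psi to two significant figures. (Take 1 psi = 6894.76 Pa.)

Overburden (lithostatic) stress σ_v:
alluvium: 1880 kg/m³ × 9.80665 m/s² × 370 m = 6.822×10^6 Pa = 6.822 MPa
limestone: 2530 kg/m³ × 9.80665 m/s² × 5690 m = 1.412×10^8 Pa = 141.2 MPa
shale: 2460 kg/m³ × 9.80665 m/s² × 5280 m = 1.274×10^8 Pa = 127.4 MPa
schist: 2830 kg/m³ × 9.80665 m/s² × 540 m = 1.499×10^7 Pa = 14.99 MPa
Total = 6.822 + 141.2 + 127.4 + 14.99 = 290.36 MPa
Pore pressure P_p = 1030 kg/m³ × 9.80665 m/s² × 11880 m = 1.200×10^8 Pa = 120.0 MPa
Effective stress σ' = σ_v − P_p = 290.4 − 120.0 = 170.36 MPa = 24709 psi

25000 psi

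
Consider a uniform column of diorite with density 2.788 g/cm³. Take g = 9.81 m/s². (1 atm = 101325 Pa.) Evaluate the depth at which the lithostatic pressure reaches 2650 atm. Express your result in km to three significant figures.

9.82 km

h = P/(ρg) = 2650 atm / (2788 kg/m³ × 9.81 m/s²) = 2.685×10^8 Pa / 27350 Pa/m = 9817.5 m
= 9.8175 km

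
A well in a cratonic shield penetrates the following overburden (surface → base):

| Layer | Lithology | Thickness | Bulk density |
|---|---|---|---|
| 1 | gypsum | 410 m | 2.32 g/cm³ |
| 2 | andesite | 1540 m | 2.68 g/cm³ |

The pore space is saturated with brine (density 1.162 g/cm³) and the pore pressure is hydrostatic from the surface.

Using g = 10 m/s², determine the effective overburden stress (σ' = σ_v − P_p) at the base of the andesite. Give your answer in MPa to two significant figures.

Overburden (lithostatic) stress σ_v:
gypsum: 2320 kg/m³ × 10 m/s² × 410 m = 9.512×10^6 Pa = 9.512 MPa
andesite: 2680 kg/m³ × 10 m/s² × 1540 m = 4.127×10^7 Pa = 41.27 MPa
Total = 9.512 + 41.27 = 50.784 MPa
Pore pressure P_p = 1162 kg/m³ × 10 m/s² × 1950 m = 2.266×10^7 Pa = 22.66 MPa
Effective stress σ' = σ_v − P_p = 50.78 − 22.66 = 28.125 MPa

28 MPa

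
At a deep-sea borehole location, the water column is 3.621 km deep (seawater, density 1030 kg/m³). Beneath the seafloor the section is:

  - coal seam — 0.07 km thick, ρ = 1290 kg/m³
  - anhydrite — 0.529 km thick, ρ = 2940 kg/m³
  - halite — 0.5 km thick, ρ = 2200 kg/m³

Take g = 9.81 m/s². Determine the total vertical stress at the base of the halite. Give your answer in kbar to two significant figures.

seawater: 1030 kg/m³ × 9.81 m/s² × 3621 m = 3.659×10^7 Pa = 0.3659 kbar
coal seam: 1290 kg/m³ × 9.81 m/s² × 70 m = 8.858×10^5 Pa = 8.858×10^-3 kbar
anhydrite: 2940 kg/m³ × 9.81 m/s² × 529 m = 1.526×10^7 Pa = 0.1526 kbar
halite: 2200 kg/m³ × 9.81 m/s² × 500 m = 1.079×10^7 Pa = 0.1079 kbar
Total = 0.3659 + 8.858×10^-3 + 0.1526 + 0.1079 = 0.63522 kbar

0.64 kbar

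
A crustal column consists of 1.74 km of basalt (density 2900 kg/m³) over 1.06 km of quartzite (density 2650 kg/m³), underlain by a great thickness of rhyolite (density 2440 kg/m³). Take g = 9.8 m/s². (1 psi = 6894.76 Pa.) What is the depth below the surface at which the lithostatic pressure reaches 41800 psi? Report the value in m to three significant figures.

11600 m

Pressure at base of upper layers: 2900×9.8×1740 + 2650×9.8×1060 = 7.698×10^7 Pa = 11165 psi
Remaining pressure to be supplied by rhyolite: 2.882×10^8 − 7.698×10^7 = 2.112×10^8 Pa
Additional depth in rhyolite = 2.112×10^8 Pa / (2440 kg/m³ × 9.8 m/s²) = 8833.3 m
Total depth = 2800 m + 8833.3 m = 11633 m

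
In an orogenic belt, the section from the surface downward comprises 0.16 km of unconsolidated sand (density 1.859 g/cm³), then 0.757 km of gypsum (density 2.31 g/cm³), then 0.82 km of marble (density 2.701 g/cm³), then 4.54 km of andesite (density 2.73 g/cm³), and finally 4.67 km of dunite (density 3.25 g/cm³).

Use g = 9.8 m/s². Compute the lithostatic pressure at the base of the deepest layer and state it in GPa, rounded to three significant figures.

0.312 GPa

unconsolidated sand: 1859 kg/m³ × 9.8 m/s² × 160 m = 2.915×10^6 Pa = 2.915×10^-3 GPa
gypsum: 2310 kg/m³ × 9.8 m/s² × 757 m = 1.714×10^7 Pa = 0.01714 GPa
marble: 2701 kg/m³ × 9.8 m/s² × 820 m = 2.171×10^7 Pa = 0.02171 GPa
andesite: 2730 kg/m³ × 9.8 m/s² × 4540 m = 1.215×10^8 Pa = 0.1215 GPa
dunite: 3250 kg/m³ × 9.8 m/s² × 4670 m = 1.487×10^8 Pa = 0.1487 GPa
Total = 2.915×10^-3 + 0.01714 + 0.02171 + 0.1215 + 0.1487 = 0.31196 GPa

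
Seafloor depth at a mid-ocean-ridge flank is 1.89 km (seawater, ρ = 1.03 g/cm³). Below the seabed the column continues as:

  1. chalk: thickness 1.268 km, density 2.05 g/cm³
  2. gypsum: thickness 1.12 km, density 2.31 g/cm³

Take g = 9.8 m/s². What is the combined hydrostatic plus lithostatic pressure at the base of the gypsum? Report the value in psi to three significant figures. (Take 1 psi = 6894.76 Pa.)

seawater: 1030 kg/m³ × 9.8 m/s² × 1890 m = 1.908×10^7 Pa = 2767 psi
chalk: 2050 kg/m³ × 9.8 m/s² × 1268 m = 2.547×10^7 Pa = 3695 psi
gypsum: 2310 kg/m³ × 9.8 m/s² × 1120 m = 2.535×10^7 Pa = 3677 psi
Total = 2767 + 3695 + 3677 = 10139 psi

10100 psi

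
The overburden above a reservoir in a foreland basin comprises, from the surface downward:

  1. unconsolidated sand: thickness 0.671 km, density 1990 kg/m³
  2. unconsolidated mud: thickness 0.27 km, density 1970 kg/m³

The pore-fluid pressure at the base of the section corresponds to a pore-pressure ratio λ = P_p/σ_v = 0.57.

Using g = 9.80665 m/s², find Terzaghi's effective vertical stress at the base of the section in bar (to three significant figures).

Overburden (lithostatic) stress σ_v:
unconsolidated sand: 1990 kg/m³ × 9.80665 m/s² × 671 m = 1.309×10^7 Pa = 13.09 MPa
unconsolidated mud: 1970 kg/m³ × 9.80665 m/s² × 270 m = 5.216×10^6 Pa = 5.216 MPa
Total = 13.09 + 5.216 = 18.311 MPa
Pore pressure P_p = λ·σ_v = 0.57 × 18.31 MPa = 10.44 MPa
Effective stress σ' = σ_v − P_p = 18.31 − 10.44 = 7.8737 MPa = 78.737 bar

78.7 bar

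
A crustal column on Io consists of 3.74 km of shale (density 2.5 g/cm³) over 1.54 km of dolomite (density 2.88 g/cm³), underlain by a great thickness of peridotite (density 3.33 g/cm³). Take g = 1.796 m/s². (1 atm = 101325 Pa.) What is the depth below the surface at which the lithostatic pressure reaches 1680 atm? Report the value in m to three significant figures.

Pressure at base of upper layers: 2500×1.796×3740 + 2880×1.796×1540 = 2.476×10^7 Pa = 244.3 atm
Remaining pressure to be supplied by peridotite: 1.702×10^8 − 2.476×10^7 = 1.455×10^8 Pa
Additional depth in peridotite = 1.455×10^8 Pa / (3330 kg/m³ × 1.796 m/s²) = 24323 m
Total depth = 5280 m + 24323 m = 29603 m

29600 m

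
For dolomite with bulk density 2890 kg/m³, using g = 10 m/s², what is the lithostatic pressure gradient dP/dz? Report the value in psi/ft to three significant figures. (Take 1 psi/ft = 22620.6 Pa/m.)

1.28 psi/ft

dP/dz = ρg = 2890 kg/m³ × 10 m/s² = 28900 Pa/m
= 28900 Pa/m × (1 psi/ft / 22621 Pa/m) = 1.2776 psi/ft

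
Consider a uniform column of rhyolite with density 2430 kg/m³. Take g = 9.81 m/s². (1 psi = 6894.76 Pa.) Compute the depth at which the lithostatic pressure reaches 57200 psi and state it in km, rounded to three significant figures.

h = P/(ρg) = 57200 psi / (2430 kg/m³ × 9.81 m/s²) = 3.944×10^8 Pa / 23838 Pa/m = 16544 m
= 16.544 km

16.5 km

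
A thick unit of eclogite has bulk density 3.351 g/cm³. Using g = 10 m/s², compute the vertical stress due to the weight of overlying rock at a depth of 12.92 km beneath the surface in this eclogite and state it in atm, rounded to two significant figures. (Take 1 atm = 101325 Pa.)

4300 atm

eclogite: 3351 kg/m³ × 10 m/s² × 12920 m = 4.329×10^8 Pa = 4273 atm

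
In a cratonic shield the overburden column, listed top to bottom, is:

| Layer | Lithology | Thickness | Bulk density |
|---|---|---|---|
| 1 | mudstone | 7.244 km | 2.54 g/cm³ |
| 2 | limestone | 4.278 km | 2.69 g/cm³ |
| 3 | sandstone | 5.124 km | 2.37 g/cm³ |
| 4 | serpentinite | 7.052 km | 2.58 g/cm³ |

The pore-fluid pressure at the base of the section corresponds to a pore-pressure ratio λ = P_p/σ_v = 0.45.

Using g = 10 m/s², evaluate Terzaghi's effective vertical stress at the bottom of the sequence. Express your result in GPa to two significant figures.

0.33 GPa

Overburden (lithostatic) stress σ_v:
mudstone: 2540 kg/m³ × 10 m/s² × 7244 m = 1.840×10^8 Pa = 184.0 MPa
limestone: 2690 kg/m³ × 10 m/s² × 4278 m = 1.151×10^8 Pa = 115.1 MPa
sandstone: 2370 kg/m³ × 10 m/s² × 5124 m = 1.214×10^8 Pa = 121.4 MPa
serpentinite: 2580 kg/m³ × 10 m/s² × 7052 m = 1.819×10^8 Pa = 181.9 MPa
Total = 184.0 + 115.1 + 121.4 + 181.9 = 602.46 MPa
Pore pressure P_p = λ·σ_v = 0.45 × 602.5 MPa = 271.1 MPa
Effective stress σ' = σ_v − P_p = 602.5 − 271.1 = 331.35 MPa = 0.33135 GPa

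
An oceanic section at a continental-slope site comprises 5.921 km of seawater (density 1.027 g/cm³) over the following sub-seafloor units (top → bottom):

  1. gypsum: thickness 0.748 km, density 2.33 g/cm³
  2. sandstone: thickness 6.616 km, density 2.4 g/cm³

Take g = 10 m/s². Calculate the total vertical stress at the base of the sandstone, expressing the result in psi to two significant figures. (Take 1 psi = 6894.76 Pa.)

34000 psi

seawater: 1027 kg/m³ × 10 m/s² × 5921 m = 6.081×10^7 Pa = 8820 psi
gypsum: 2330 kg/m³ × 10 m/s² × 748 m = 1.743×10^7 Pa = 2528 psi
sandstone: 2400 kg/m³ × 10 m/s² × 6616 m = 1.588×10^8 Pa = 23030 psi
Total = 8820 + 2528 + 23030 = 34377 psi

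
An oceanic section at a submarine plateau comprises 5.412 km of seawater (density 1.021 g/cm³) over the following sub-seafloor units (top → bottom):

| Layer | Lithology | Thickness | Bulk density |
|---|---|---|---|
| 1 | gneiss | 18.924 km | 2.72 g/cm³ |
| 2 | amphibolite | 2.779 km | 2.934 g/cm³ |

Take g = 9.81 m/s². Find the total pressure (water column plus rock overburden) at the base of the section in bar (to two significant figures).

seawater: 1021 kg/m³ × 9.81 m/s² × 5412 m = 5.421×10^7 Pa = 542.1 bar
gneiss: 2720 kg/m³ × 9.81 m/s² × 18924 m = 5.050×10^8 Pa = 5050 bar
amphibolite: 2934 kg/m³ × 9.81 m/s² × 2779 m = 7.999×10^7 Pa = 799.9 bar
Total = 542.1 + 5050 + 799.9 = 6391.5 bar

6400 bar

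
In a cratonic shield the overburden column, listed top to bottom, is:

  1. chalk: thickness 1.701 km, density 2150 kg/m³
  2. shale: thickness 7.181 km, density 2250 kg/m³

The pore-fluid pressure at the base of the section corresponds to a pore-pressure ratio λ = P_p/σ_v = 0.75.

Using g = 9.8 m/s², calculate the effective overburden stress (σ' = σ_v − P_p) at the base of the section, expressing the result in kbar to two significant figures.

0.49 kbar

Overburden (lithostatic) stress σ_v:
chalk: 2150 kg/m³ × 9.8 m/s² × 1701 m = 3.584×10^7 Pa = 35.84 MPa
shale: 2250 kg/m³ × 9.8 m/s² × 7181 m = 1.583×10^8 Pa = 158.3 MPa
Total = 35.84 + 158.3 = 194.18 MPa
Pore pressure P_p = λ·σ_v = 0.75 × 194.2 MPa = 145.6 MPa
Effective stress σ' = σ_v − P_p = 194.2 − 145.6 = 48.545 MPa = 0.48545 kbar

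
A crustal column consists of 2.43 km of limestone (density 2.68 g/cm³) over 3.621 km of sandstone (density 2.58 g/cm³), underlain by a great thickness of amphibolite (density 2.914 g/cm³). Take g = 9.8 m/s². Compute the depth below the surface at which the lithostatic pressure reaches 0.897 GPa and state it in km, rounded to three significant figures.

Pressure at base of upper layers: 2680×9.8×2430 + 2580×9.8×3621 = 1.554×10^8 Pa = 0.1554 GPa
Remaining pressure to be supplied by amphibolite: 8.970×10^8 − 1.554×10^8 = 7.416×10^8 Pa
Additional depth in amphibolite = 7.416×10^8 Pa / (2914 kg/m³ × 9.8 m/s²) = 25970 m
Total depth = 6051 m + 25970 m = 32021 m
= 32.021 km

32.0 km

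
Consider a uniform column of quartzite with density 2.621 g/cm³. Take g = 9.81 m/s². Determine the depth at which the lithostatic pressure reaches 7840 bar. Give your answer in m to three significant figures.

h = P/(ρg) = 7840 bar / (2621 kg/m³ × 9.81 m/s²) = 7.840×10^8 Pa / 25712 Pa/m = 30492 m

30500 m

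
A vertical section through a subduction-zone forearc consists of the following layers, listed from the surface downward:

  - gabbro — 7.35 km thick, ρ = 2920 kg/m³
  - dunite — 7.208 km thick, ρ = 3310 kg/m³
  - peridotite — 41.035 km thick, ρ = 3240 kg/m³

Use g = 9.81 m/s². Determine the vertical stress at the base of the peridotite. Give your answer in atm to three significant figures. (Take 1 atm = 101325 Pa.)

17300 atm

gabbro: 2920 kg/m³ × 9.81 m/s² × 7350 m = 2.105×10^8 Pa = 2078 atm
dunite: 3310 kg/m³ × 9.81 m/s² × 7208 m = 2.341×10^8 Pa = 2310 atm
peridotite: 3240 kg/m³ × 9.81 m/s² × 41035 m = 1.304×10^9 Pa = 12872 atm
Total = 2078 + 2310 + 12872 = 17260 atm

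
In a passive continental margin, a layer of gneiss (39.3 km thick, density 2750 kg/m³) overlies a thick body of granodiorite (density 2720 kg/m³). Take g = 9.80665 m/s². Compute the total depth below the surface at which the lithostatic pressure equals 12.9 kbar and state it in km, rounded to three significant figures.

Pressure at base of upper layers: 2750×9.80665×39300 = 1.060×10^9 Pa = 10.60 kbar
Remaining pressure to be supplied by granodiorite: 1.290×10^9 − 1.060×10^9 = 2.301×10^8 Pa
Additional depth in granodiorite = 2.301×10^8 Pa / (2720 kg/m³ × 9.80665 m/s²) = 8628.1 m
Total depth = 39300 m + 8628.1 m = 47928 m
= 47.928 km

47.9 km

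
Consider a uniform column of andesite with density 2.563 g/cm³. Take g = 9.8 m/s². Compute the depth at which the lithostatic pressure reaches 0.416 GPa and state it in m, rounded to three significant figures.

16600 m

h = P/(ρg) = 0.416 GPa / (2563 kg/m³ × 9.8 m/s²) = 4.160×10^8 Pa / 25117 Pa/m = 16562 m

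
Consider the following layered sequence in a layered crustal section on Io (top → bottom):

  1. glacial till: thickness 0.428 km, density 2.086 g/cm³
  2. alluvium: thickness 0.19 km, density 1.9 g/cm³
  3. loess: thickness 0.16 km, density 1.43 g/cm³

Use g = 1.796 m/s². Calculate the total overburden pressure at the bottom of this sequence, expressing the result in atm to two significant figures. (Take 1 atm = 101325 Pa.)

glacial till: 2086 kg/m³ × 1.796 m/s² × 428 m = 1.603×10^6 Pa = 15.83 atm
alluvium: 1900 kg/m³ × 1.796 m/s² × 190 m = 6.484×10^5 Pa = 6.399 atm
loess: 1430 kg/m³ × 1.796 m/s² × 160 m = 4.109×10^5 Pa = 4.056 atm
Total = 15.83 + 6.399 + 4.056 = 26.279 atm

26 atm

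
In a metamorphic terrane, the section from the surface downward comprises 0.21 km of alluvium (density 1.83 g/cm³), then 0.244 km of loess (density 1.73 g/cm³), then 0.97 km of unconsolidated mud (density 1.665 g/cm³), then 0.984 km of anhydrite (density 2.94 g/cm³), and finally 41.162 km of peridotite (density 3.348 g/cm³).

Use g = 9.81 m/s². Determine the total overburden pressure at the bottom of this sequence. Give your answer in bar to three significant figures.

alluvium: 1830 kg/m³ × 9.81 m/s² × 210 m = 3.770×10^6 Pa = 37.70 bar
loess: 1730 kg/m³ × 9.81 m/s² × 244 m = 4.141×10^6 Pa = 41.41 bar
unconsolidated mud: 1665 kg/m³ × 9.81 m/s² × 970 m = 1.584×10^7 Pa = 158.4 bar
anhydrite: 2940 kg/m³ × 9.81 m/s² × 984 m = 2.838×10^7 Pa = 283.8 bar
peridotite: 3348 kg/m³ × 9.81 m/s² × 41162 m = 1.352×10^9 Pa = 13519 bar
Total = 37.70 + 41.41 + 158.4 + 283.8 + 13519 = 14041 bar

14000 bar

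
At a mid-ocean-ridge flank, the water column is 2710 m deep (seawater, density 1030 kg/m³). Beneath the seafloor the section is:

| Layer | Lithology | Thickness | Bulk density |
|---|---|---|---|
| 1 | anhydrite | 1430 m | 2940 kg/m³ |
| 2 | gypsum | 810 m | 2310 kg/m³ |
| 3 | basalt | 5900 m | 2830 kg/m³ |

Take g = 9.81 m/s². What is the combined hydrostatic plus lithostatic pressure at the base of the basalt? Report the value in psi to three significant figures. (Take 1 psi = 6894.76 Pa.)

seawater: 1030 kg/m³ × 9.81 m/s² × 2710 m = 2.738×10^7 Pa = 3972 psi
anhydrite: 2940 kg/m³ × 9.81 m/s² × 1430 m = 4.124×10^7 Pa = 5982 psi
gypsum: 2310 kg/m³ × 9.81 m/s² × 810 m = 1.836×10^7 Pa = 2662 psi
basalt: 2830 kg/m³ × 9.81 m/s² × 5900 m = 1.638×10^8 Pa = 23757 psi
Total = 3972 + 5982 + 2662 + 23757 = 36372 psi

36400 psi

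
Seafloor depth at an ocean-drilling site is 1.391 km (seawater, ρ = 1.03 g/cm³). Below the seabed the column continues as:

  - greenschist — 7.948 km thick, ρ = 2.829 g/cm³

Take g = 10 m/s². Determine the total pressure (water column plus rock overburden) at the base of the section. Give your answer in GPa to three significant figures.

seawater: 1030 kg/m³ × 10 m/s² × 1391 m = 1.433×10^7 Pa = 0.01433 GPa
greenschist: 2829 kg/m³ × 10 m/s² × 7948 m = 2.248×10^8 Pa = 0.2248 GPa
Total = 0.01433 + 0.2248 = 0.23918 GPa

0.239 GPa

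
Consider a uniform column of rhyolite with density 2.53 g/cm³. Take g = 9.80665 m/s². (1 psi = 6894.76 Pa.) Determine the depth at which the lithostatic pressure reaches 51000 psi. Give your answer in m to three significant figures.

14200 m

h = P/(ρg) = 51000 psi / (2530 kg/m³ × 9.80665 m/s²) = 3.516×10^8 Pa / 24811 Pa/m = 14173 m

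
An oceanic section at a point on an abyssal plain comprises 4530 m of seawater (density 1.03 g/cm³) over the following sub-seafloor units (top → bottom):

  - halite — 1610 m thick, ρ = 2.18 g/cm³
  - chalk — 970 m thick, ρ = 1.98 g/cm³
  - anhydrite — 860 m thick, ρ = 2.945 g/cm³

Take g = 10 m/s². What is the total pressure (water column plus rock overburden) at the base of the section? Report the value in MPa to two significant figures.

130 MPa

seawater: 1030 kg/m³ × 10 m/s² × 4530 m = 4.666×10^7 Pa = 46.66 MPa
halite: 2180 kg/m³ × 10 m/s² × 1610 m = 3.510×10^7 Pa = 35.10 MPa
chalk: 1980 kg/m³ × 10 m/s² × 970 m = 1.921×10^7 Pa = 19.21 MPa
anhydrite: 2945 kg/m³ × 10 m/s² × 860 m = 2.533×10^7 Pa = 25.33 MPa
Total = 46.66 + 35.10 + 19.21 + 25.33 = 126.29 MPa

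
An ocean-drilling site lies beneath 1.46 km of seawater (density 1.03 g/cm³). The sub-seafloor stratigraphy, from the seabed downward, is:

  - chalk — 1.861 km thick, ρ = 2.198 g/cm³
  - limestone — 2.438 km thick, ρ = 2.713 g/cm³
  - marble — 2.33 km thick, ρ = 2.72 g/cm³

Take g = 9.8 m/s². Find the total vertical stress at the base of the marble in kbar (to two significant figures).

1.8 kbar

seawater: 1030 kg/m³ × 9.8 m/s² × 1460 m = 1.474×10^7 Pa = 0.1474 kbar
chalk: 2198 kg/m³ × 9.8 m/s² × 1861 m = 4.009×10^7 Pa = 0.4009 kbar
limestone: 2713 kg/m³ × 9.8 m/s² × 2438 m = 6.482×10^7 Pa = 0.6482 kbar
marble: 2720 kg/m³ × 9.8 m/s² × 2330 m = 6.211×10^7 Pa = 0.6211 kbar
Total = 0.1474 + 0.4009 + 0.6482 + 0.6211 = 1.8175 kbar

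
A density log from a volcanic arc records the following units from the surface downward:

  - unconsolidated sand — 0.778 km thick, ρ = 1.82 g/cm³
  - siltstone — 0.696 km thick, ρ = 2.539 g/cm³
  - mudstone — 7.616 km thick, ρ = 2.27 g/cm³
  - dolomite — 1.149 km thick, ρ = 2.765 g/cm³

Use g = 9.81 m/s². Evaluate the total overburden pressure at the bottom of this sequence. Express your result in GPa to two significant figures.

unconsolidated sand: 1820 kg/m³ × 9.81 m/s² × 778 m = 1.389×10^7 Pa = 0.01389 GPa
siltstone: 2539 kg/m³ × 9.81 m/s² × 696 m = 1.734×10^7 Pa = 0.01734 GPa
mudstone: 2270 kg/m³ × 9.81 m/s² × 7616 m = 1.696×10^8 Pa = 0.1696 GPa
dolomite: 2765 kg/m³ × 9.81 m/s² × 1149 m = 3.117×10^7 Pa = 0.03117 GPa
Total = 0.01389 + 0.01734 + 0.1696 + 0.03117 = 0.23199 GPa

0.23 GPa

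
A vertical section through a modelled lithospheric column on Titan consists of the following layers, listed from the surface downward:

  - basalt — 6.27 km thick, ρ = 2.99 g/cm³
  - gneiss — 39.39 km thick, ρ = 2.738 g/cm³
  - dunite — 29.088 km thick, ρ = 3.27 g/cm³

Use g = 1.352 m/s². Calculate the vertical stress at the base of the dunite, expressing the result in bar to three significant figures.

basalt: 2990 kg/m³ × 1.352 m/s² × 6270 m = 2.535×10^7 Pa = 253.5 bar
gneiss: 2738 kg/m³ × 1.352 m/s² × 39390 m = 1.458×10^8 Pa = 1458 bar
dunite: 3270 kg/m³ × 1.352 m/s² × 29088 m = 1.286×10^8 Pa = 1286 bar
Total = 253.5 + 1458 + 1286 = 2997.6 bar

3000 bar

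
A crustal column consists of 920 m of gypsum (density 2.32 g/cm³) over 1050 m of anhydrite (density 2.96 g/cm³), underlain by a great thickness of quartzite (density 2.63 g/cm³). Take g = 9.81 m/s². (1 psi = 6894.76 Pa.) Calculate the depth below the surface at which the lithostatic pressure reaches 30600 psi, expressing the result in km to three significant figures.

8.15 km

Pressure at base of upper layers: 2320×9.81×920 + 2960×9.81×1050 = 5.143×10^7 Pa = 7459 psi
Remaining pressure to be supplied by quartzite: 2.110×10^8 − 5.143×10^7 = 1.596×10^8 Pa
Additional depth in quartzite = 1.596×10^8 Pa / (2630 kg/m³ × 9.81 m/s²) = 6184.1 m
Total depth = 1970 m + 6184.1 m = 8154.1 m
= 8.1541 km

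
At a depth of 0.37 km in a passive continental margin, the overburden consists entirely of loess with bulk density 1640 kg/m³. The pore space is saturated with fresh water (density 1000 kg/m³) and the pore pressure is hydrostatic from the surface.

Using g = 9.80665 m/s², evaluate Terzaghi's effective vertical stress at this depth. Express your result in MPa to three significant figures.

Overburden (lithostatic) stress σ_v:
loess: 1640 kg/m³ × 9.80665 m/s² × 370 m = 5.951×10^6 Pa = 5.951 MPa
Pore pressure P_p = 1000 kg/m³ × 9.80665 m/s² × 370 m = 3.628×10^6 Pa = 3.628 MPa
Effective stress σ' = σ_v − P_p = 5.951 − 3.628 = 2.3222 MPa

2.32 MPa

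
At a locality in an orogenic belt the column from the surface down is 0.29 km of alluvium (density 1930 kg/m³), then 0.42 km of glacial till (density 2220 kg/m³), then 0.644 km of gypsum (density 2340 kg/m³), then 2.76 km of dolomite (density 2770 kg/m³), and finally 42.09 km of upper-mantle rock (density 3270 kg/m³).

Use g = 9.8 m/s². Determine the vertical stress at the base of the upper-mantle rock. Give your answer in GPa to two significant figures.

alluvium: 1930 kg/m³ × 9.8 m/s² × 290 m = 5.485×10^6 Pa = 5.485×10^-3 GPa
glacial till: 2220 kg/m³ × 9.8 m/s² × 420 m = 9.138×10^6 Pa = 9.138×10^-3 GPa
gypsum: 2340 kg/m³ × 9.8 m/s² × 644 m = 1.477×10^7 Pa = 0.01477 GPa
dolomite: 2770 kg/m³ × 9.8 m/s² × 2760 m = 7.492×10^7 Pa = 0.07492 GPa
upper-mantle rock: 3270 kg/m³ × 9.8 m/s² × 42090 m = 1.349×10^9 Pa = 1.349 GPa
Total = 5.485×10^-3 + 9.138×10^-3 + 0.01477 + 0.07492 + 1.349 = 1.4531 GPa

1.5 GPa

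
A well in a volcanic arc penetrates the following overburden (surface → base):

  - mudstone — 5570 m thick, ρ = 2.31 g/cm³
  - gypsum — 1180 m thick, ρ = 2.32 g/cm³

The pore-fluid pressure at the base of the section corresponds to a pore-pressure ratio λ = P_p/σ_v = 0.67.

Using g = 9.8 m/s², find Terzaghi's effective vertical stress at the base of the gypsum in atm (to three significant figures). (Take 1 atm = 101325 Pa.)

Overburden (lithostatic) stress σ_v:
mudstone: 2310 kg/m³ × 9.8 m/s² × 5570 m = 1.261×10^8 Pa = 126.1 MPa
gypsum: 2320 kg/m³ × 9.8 m/s² × 1180 m = 2.683×10^7 Pa = 26.83 MPa
Total = 126.1 + 26.83 = 152.92 MPa
Pore pressure P_p = λ·σ_v = 0.67 × 152.9 MPa = 102.5 MPa
Effective stress σ' = σ_v − P_p = 152.9 − 102.5 = 50.464 MPa = 498.04 atm

498 atm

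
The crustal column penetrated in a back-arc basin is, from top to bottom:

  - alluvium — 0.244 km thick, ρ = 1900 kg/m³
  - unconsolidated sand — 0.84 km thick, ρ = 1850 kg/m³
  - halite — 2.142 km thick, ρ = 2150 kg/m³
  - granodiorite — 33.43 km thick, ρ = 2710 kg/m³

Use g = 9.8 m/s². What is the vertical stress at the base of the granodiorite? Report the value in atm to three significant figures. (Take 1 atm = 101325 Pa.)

9400 atm

alluvium: 1900 kg/m³ × 9.8 m/s² × 244 m = 4.543×10^6 Pa = 44.84 atm
unconsolidated sand: 1850 kg/m³ × 9.8 m/s² × 840 m = 1.523×10^7 Pa = 150.3 atm
halite: 2150 kg/m³ × 9.8 m/s² × 2142 m = 4.513×10^7 Pa = 445.4 atm
granodiorite: 2710 kg/m³ × 9.8 m/s² × 33430 m = 8.878×10^8 Pa = 8762 atm
Total = 44.84 + 150.3 + 445.4 + 8762 = 9402.8 atm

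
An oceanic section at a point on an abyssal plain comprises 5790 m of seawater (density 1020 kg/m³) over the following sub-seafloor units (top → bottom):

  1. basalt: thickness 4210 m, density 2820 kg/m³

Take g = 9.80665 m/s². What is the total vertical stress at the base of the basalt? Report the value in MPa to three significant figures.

seawater: 1020 kg/m³ × 9.80665 m/s² × 5790 m = 5.792×10^7 Pa = 57.92 MPa
basalt: 2820 kg/m³ × 9.80665 m/s² × 4210 m = 1.164×10^8 Pa = 116.4 MPa
Total = 57.92 + 116.4 = 174.34 MPa

174 MPa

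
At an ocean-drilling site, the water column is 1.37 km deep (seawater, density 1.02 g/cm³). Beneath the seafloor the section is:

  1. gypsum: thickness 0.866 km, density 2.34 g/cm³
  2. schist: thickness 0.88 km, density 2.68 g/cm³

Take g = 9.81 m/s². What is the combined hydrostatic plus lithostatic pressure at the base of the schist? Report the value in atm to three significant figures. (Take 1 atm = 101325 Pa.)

seawater: 1020 kg/m³ × 9.81 m/s² × 1370 m = 1.371×10^7 Pa = 135.3 atm
gypsum: 2340 kg/m³ × 9.81 m/s² × 866 m = 1.988×10^7 Pa = 196.2 atm
schist: 2680 kg/m³ × 9.81 m/s² × 880 m = 2.314×10^7 Pa = 228.3 atm
Total = 135.3 + 196.2 + 228.3 = 559.82 atm

560 atm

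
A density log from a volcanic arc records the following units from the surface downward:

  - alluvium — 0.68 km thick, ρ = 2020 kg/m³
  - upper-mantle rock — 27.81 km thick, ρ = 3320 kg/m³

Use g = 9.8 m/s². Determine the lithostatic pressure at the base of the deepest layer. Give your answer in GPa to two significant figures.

alluvium: 2020 kg/m³ × 9.8 m/s² × 680 m = 1.346×10^7 Pa = 0.01346 GPa
upper-mantle rock: 3320 kg/m³ × 9.8 m/s² × 27810 m = 9.048×10^8 Pa = 0.9048 GPa
Total = 0.01346 + 0.9048 = 0.91829 GPa

0.92 GPa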